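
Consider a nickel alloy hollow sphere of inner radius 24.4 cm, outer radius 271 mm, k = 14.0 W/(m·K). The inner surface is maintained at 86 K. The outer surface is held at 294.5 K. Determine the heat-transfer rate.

Q = 4πk·ΔT/(1/r₁ − 1/r₂) = 4π × 14.0 × 208.5 / (1/0.244 − 1/0.271) = 89800 W

Q = 89.8 kW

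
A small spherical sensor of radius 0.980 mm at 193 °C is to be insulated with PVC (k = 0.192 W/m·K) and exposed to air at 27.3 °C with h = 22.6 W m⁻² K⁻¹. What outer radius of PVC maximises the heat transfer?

r_cr = 1.70 cm

For a sphere, r_cr = 2k_ins/h = 2·0.192/22.6 = 0.0170 m = 1.70 cm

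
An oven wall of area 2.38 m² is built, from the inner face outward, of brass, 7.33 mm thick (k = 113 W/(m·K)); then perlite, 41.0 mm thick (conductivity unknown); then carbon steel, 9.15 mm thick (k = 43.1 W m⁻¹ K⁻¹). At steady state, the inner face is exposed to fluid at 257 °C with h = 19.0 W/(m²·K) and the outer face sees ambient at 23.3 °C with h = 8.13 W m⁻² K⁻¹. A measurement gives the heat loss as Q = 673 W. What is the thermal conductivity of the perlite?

ΣR = ΔT/Q = |257 − 23.3|/673 = 0.3473 K/W
Known resistances:
  R_conv,in = 1/(hA) = 1/(19.0·2.38) = 0.02211 K/W
  R_brass = L/(kA) = 0.00733/(113·2.38) = 2.726×10^-5 K/W
  R_carbon steel = L/(kA) = 0.00915/(43.1·2.38) = 8.920×10^-5 K/W
  R_conv,out = 1/(hA) = 1/(8.13·2.38) = 0.05168 K/W
R_perlite = ΣR − ΣR_known = 0.3473 − 0.07391 = 0.2734 K/W
L/(kA) = 0.2734 ⇒ k = 0.0410/(0.2734·2.38) = 0.0630 W/m·K

k = 0.0630 W/m·K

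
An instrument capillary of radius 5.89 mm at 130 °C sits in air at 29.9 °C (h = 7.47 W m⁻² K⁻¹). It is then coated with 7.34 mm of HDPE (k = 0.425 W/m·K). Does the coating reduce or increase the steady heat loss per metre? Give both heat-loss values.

Critical radius for a cylinder: r_cr = k/h = 0.0569 m = 5.69 cm.
Outer radius after coating: r₂ = 0.00589 + 0.00734 = 0.01323 m.
Since r₁ < r_cr and r₂ ≤ r_cr, the coating moves toward the maximum at r_cr — heat loss rises.
Bare: R = 1/(2πr₁h) = 3.617 m·K/W; Q = 100.1/3.617 = 27.7 W/m.
Coated: R = R_cond + R_conv = 1.913 m·K/W; Q = 100.1/1.913 = 52.3 W/m.

increases: 27.7 → 52.3 W/m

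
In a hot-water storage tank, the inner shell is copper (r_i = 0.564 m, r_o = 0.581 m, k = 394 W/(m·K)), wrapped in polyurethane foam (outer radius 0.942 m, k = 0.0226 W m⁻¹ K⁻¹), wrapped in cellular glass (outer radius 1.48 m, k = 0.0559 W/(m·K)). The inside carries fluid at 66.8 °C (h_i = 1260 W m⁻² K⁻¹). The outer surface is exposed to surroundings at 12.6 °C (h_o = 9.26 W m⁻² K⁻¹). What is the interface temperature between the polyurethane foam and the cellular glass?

T = 23.0 °C

Treat each layer as a resistance in series:
  R_conv,in = 1/(4πr²h) = 1/(4π·0.564²·1260) = 1.985×10^-4 K/W
  R_copper = (1/0.564 − 1/0.581)/(4πk) = 0.05188/(4π·394) = 1.048×10^-5 K/W
  R_polyurethane foam = (1/0.581 − 1/0.942)/(4πk) = 0.6596/(4π·0.0226) = 2.323 K/W
  R_cellular glass = (1/0.942 − 1/1.48)/(4πk) = 0.3859/(4π·0.0559) = 0.5493 K/W
  R_conv,out = 1/(4πr²h) = 1/(4π·1.48²·9.26) = 0.003923 K/W
ΣR = 1.985×10^-4 + 1.048×10^-5 + 2.323 + 0.5493 + 0.003923 = 2.876 K/W
Q = ΔT/ΣR = (66.8 °C − 12.6 °C)/2.876 = 18.85 W
From the inner boundary to the polyurethane foam/cellular glass interface, ΣR_partial = 2.323 K/W.
T_interface = T_in − Q·ΣR_partial = 66.8 °C − (18.85)(2.323) = 23.0 °C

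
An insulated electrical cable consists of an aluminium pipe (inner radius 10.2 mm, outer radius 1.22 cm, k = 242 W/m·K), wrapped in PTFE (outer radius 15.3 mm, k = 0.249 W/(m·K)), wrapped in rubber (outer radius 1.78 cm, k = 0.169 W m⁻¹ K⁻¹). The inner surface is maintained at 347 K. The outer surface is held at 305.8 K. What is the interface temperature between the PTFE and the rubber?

T = 326.2 K

Resistance network (inner→outer):
  R'_aluminium = ln(0.0122/0.0102)/(2πk) = 0.1790/(2π·242) = 1.178×10^-4 m·K/W
  R'_PTFE = ln(0.0153/0.0122)/(2πk) = 0.2264/(2π·0.249) = 0.1447 m·K/W
  R'_rubber = ln(0.0178/0.0153)/(2πk) = 0.1513/(2π·0.169) = 0.1425 m·K/W
ΣR = 1.178×10^-4 + 0.1447 + 0.1425 = 0.2873 m·K/W
Q' = ΔT/ΣR = (347 K − 305.8 K)/0.2873 = 143.4 W/m
From the inner boundary to the PTFE/rubber interface, ΣR_partial = 0.1448 m·K/W.
T_interface = T_in − Q'·ΣR_partial = 347 K − (143.4)(0.1448) = 326.2 K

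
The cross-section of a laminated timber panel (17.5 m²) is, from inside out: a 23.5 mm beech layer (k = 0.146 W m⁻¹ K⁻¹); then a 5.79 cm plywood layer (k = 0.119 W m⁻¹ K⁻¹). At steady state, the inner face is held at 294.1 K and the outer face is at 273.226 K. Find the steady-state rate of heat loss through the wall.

Series thermal resistances, inner to outer:
  R_beech = L/(kA) = 0.0235/(0.146·17.5) = 0.009198 K/W
  R_plywood = L/(kA) = 0.0579/(0.119·17.5) = 0.02780 K/W
ΣR = 0.009198 + 0.02780 = 0.03700 K/W
Q = ΔT/ΣR = (294.1 K − 273.226 K)/0.03700 = 564 W

Q = 564 W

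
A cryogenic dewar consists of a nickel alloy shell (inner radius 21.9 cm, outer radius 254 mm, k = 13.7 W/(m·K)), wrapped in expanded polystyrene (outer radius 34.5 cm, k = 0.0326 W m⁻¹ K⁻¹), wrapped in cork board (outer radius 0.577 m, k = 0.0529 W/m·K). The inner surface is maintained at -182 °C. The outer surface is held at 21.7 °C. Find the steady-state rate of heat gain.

Treat each layer as a resistance in series:
  R_nickel alloy = (1/0.219 − 1/0.254)/(4πk) = 0.6292/(4π·13.7) = 0.003655 K/W
  R_expanded polystyrene = (1/0.254 − 1/0.345)/(4πk) = 1.038/(4π·0.0326) = 2.535 K/W
  R_cork board = (1/0.345 − 1/0.577)/(4πk) = 1.165/(4π·0.0529) = 1.753 K/W
ΣR = 0.003655 + 2.535 + 1.753 = 4.292 K/W
Q = ΔT/ΣR = (-182 °C − 21.7 °C)/4.292 = -47.5 W
(Negative Q ⇒ heat flows inward; heat gain = 47.5 W.)

Q = 47.5 W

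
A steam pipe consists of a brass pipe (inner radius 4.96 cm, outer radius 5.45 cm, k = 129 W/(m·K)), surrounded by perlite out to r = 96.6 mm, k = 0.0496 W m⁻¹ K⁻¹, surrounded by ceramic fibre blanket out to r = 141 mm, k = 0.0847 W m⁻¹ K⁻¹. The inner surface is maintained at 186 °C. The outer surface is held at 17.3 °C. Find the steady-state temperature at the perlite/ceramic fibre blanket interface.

Resistance network (inner→outer):
  R'_brass = ln(0.0545/0.0496)/(2πk) = 0.09421/(2π·129) = 1.162×10^-4 m·K/W
  R'_perlite = ln(0.0966/0.0545)/(2πk) = 0.5724/(2π·0.0496) = 1.837 m·K/W
  R'_ceramic fibre blanket = ln(0.141/0.0966)/(2πk) = 0.3782/(2π·0.0847) = 0.7106 m·K/W
ΣR = 1.162×10^-4 + 1.837 + 0.7106 = 2.548 m·K/W
Q' = ΔT/ΣR = (186 °C − 17.3 °C)/2.548 = 66.21 W/m
From the inner boundary to the perlite/ceramic fibre blanket interface, ΣR_partial = 1.837 m·K/W.
T_interface = T_in − Q'·ΣR_partial = 186 °C − (66.21)(1.837) = 64.4 °C

T = 64.4 °C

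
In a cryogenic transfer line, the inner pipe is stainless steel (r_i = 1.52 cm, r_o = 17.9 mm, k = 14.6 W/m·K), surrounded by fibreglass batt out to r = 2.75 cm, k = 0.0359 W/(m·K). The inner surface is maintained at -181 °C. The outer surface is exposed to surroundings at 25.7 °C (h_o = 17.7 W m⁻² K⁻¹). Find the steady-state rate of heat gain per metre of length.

Q' = 92.6 W/m

Treat each layer as a resistance in series:
  R'_stainless steel = ln(0.0179/0.0152)/(2πk) = 0.1635/(2π·14.6) = 0.001782 m·K/W
  R'_fibreglass batt = ln(0.0275/0.0179)/(2πk) = 0.4294/(2π·0.0359) = 1.904 m·K/W
  R'_conv,out = 1/(2πr h) = 1/(2π·0.0275·17.7) = 0.3270 m·K/W
ΣR = 0.001782 + 1.904 + 0.3270 = 2.233 m·K/W
Q' = ΔT/ΣR = (-181 °C − 25.7 °C)/2.233 = -92.6 W/m
(Negative Q' ⇒ heat flows inward; heat gain = 92.6 W/m.)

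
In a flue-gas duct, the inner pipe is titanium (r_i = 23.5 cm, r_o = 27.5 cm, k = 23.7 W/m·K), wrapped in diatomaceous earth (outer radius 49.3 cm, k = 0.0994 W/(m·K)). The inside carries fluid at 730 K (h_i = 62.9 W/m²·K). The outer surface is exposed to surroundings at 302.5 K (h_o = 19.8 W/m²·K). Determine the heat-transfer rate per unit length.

Q' = 444 W/m

Series thermal resistances, inner to outer:
  R'_conv,in = 1/(2πr h) = 1/(2π·0.235·62.9) = 0.01077 m·K/W
  R'_titanium = ln(0.275/0.235)/(2πk) = 0.1572/(2π·23.7) = 0.001056 m·K/W
  R'_diatomaceous earth = ln(0.493/0.275)/(2πk) = 0.5837/(2π·0.0994) = 0.9347 m·K/W
  R'_conv,out = 1/(2πr h) = 1/(2π·0.493·19.8) = 0.01630 m·K/W
ΣR = 0.01077 + 0.001056 + 0.9347 + 0.01630 = 0.9628 m·K/W
Q' = ΔT/ΣR = (730 K − 302.5 K)/0.9628 = 444 W/m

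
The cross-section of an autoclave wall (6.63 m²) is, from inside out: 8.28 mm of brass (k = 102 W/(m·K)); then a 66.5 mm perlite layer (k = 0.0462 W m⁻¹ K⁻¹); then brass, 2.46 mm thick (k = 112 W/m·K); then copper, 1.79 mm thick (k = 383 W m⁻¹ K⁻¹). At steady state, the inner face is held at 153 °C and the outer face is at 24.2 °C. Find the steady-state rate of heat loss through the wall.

Treat each layer as a resistance in series:
  R_brass = L/(kA) = 0.00828/(102·6.63) = 1.224×10^-5 K/W
  R_perlite = L/(kA) = 0.0665/(0.0462·6.63) = 0.2171 K/W
  R_brass = L/(kA) = 0.00246/(112·6.63) = 3.313×10^-6 K/W
  R_copper = L/(kA) = 0.00179/(383·6.63) = 7.049×10^-7 K/W
ΣR = 1.224×10^-5 + 0.2171 + 3.313×10^-6 + 7.049×10^-7 = 0.2171 K/W
Q = ΔT/ΣR = (153 °C − 24.2 °C)/0.2171 = 593 W

Q = 593 W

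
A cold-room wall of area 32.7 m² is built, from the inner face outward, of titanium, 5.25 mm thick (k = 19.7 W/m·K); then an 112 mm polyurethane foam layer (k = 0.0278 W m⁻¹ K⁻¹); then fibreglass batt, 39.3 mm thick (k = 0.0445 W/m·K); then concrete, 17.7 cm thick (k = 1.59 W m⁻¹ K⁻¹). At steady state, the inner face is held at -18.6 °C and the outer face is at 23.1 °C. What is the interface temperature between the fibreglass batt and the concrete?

Resistance network (inner→outer):
  R_titanium = L/(kA) = 0.00525/(19.7·32.7) = 8.150×10^-6 K/W
  R_polyurethane foam = L/(kA) = 0.112/(0.0278·32.7) = 0.1232 K/W
  R_fibreglass batt = L/(kA) = 0.0393/(0.0445·32.7) = 0.02701 K/W
  R_concrete = L/(kA) = 0.177/(1.59·32.7) = 0.003404 K/W
ΣR = 8.150×10^-6 + 0.1232 + 0.02701 + 0.003404 = 0.1536 K/W
Q = ΔT/ΣR = (-18.6 °C − 23.1 °C)/0.1536 = -271.5 W
From the inner boundary to the fibreglass batt/concrete interface, ΣR_partial = 0.1502 K/W.
T_interface = T_in − Q·ΣR_partial = -18.6 °C − (-271.5)(0.1502) = 22.2 °C

T = 22.2 °C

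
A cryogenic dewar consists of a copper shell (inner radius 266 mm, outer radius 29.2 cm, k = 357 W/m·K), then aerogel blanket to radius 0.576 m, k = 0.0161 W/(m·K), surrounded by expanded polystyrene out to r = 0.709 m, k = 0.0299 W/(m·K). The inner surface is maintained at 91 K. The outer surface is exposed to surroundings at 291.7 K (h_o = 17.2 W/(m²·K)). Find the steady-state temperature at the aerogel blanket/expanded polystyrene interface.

Resistance network (inner→outer):
  R_copper = (1/0.266 − 1/0.292)/(4πk) = 0.3347/(4π·357) = 7.462×10^-5 K/W
  R_aerogel blanket = (1/0.292 − 1/0.576)/(4πk) = 1.689/(4π·0.0161) = 8.346 K/W
  R_expanded polystyrene = (1/0.576 − 1/0.709)/(4πk) = 0.3257/(4π·0.0299) = 0.8668 K/W
  R_conv,out = 1/(4πr²h) = 1/(4π·0.709²·17.2) = 0.009204 K/W
ΣR = 7.462×10^-5 + 8.346 + 0.8668 + 0.009204 = 9.222 K/W
Q = ΔT/ΣR = (91 K − 291.7 K)/9.222 = -21.76 W
From the inner boundary to the aerogel blanket/expanded polystyrene interface, ΣR_partial = 8.346 K/W.
T_interface = T_in − Q·ΣR_partial = 91 K − (-21.76)(8.346) = 272.6 K

T = 272.6 K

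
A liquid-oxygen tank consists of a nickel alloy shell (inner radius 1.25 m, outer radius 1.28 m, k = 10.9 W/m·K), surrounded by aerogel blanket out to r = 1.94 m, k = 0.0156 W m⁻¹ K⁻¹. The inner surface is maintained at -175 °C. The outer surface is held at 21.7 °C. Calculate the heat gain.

Treat each layer as a resistance in series:
  R_nickel alloy = (1/1.25 − 1/1.28)/(4πk) = 0.01875/(4π·10.9) = 1.369×10^-4 K/W
  R_aerogel blanket = (1/1.28 − 1/1.94)/(4πk) = 0.2658/(4π·0.0156) = 1.356 K/W
ΣR = 1.369×10^-4 + 1.356 = 1.356 K/W
Q = ΔT/ΣR = (-175 °C − 21.7 °C)/1.356 = -145 W
(Negative Q ⇒ heat flows inward; heat gain = 145 W.)

Q = 145 W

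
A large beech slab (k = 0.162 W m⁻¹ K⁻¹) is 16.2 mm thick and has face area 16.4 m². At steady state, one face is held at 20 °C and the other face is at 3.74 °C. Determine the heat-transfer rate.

Q = kA·ΔT/L = 0.162 × 16.4 × |20 °C − 3.74 °C| / 0.0162 = 2670 W

Q = 2.67 kW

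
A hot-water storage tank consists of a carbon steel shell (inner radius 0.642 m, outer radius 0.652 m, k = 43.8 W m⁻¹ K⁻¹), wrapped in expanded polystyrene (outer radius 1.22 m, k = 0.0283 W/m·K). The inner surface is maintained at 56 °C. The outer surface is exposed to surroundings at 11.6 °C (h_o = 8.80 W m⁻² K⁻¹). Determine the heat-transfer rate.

Treat each layer as a resistance in series:
  R_carbon steel = (1/0.642 − 1/0.652)/(4πk) = 0.02389/(4π·43.8) = 4.340×10^-5 K/W
  R_expanded polystyrene = (1/0.652 − 1/1.22)/(4πk) = 0.7141/(4π·0.0283) = 2.008 K/W
  R_conv,out = 1/(4πr²h) = 1/(4π·1.22²·8.80) = 0.006076 K/W
ΣR = 4.340×10^-5 + 2.008 + 0.006076 = 2.014 K/W
Q = ΔT/ΣR = (56 °C − 11.6 °C)/2.014 = 22.0 W

Q = 22.0 W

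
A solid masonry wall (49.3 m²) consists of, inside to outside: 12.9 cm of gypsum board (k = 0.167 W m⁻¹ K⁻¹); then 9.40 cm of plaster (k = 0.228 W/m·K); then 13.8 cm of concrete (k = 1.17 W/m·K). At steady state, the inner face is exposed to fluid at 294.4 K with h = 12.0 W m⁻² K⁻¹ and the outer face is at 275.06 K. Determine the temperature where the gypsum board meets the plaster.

Treat each layer as a resistance in series:
  R_conv,in = 1/(hA) = 1/(12.0·49.3) = 0.001690 K/W
  R_gypsum board = L/(kA) = 0.129/(0.167·49.3) = 0.01567 K/W
  R_plaster = L/(kA) = 0.0940/(0.228·49.3) = 0.008363 K/W
  R_concrete = L/(kA) = 0.138/(1.17·49.3) = 0.002392 K/W
ΣR = 0.001690 + 0.01567 + 0.008363 + 0.002392 = 0.02812 K/W
Q = ΔT/ΣR = (294.4 K − 275.06 K)/0.02812 = 687.8 W
From the inner boundary to the gypsum board/plaster interface, ΣR_partial = 0.01736 K/W.
T_interface = T_in − Q·ΣR_partial = 294.4 K − (687.8)(0.01736) = 282.46 K

T = 282.46 K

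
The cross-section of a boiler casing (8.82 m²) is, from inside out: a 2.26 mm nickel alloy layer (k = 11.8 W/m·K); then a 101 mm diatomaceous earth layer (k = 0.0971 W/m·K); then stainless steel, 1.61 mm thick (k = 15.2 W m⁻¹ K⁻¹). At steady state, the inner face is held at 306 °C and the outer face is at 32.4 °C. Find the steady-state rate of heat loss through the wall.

Series thermal resistances, inner to outer:
  R_nickel alloy = L/(kA) = 0.00226/(11.8·8.82) = 2.171×10^-5 K/W
  R_diatomaceous earth = L/(kA) = 0.101/(0.0971·8.82) = 0.1179 K/W
  R_stainless steel = L/(kA) = 0.00161/(15.2·8.82) = 1.201×10^-5 K/W
ΣR = 2.171×10^-5 + 0.1179 + 1.201×10^-5 = 0.1179 K/W
Q = ΔT/ΣR = (306 °C − 32.4 °C)/0.1179 = 2320 W

Q = 2.32 kW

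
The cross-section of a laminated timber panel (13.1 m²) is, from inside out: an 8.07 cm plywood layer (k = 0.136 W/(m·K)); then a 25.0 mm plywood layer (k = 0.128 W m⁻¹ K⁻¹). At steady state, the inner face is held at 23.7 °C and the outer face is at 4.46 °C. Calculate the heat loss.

Resistance network (inner→outer):
  R_plywood = L/(kA) = 0.0807/(0.136·13.1) = 0.04530 K/W
  R_plywood = L/(kA) = 0.0250/(0.128·13.1) = 0.01491 K/W
ΣR = 0.04530 + 0.01491 = 0.06021 K/W
Q = ΔT/ΣR = (23.7 °C − 4.46 °C)/0.06021 = 320 W

Q = 320 W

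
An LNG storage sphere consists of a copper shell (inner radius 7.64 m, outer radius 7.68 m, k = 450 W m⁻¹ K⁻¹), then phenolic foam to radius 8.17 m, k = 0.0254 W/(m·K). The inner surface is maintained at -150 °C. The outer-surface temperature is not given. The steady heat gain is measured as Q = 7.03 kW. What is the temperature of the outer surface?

T_out = 22.0 °C

Sum the resistances:
  R_copper = (1/7.64 − 1/7.68)/(4πk) = 6.817×10^-4/(4π·450) = 1.206×10^-7 K/W
  R_phenolic foam = (1/7.68 − 1/8.17)/(4πk) = 0.007809/(4π·0.0254) = 0.02447 K/W
ΣR = 0.02447 K/W
ΔT = Q·ΣR = 7030 × 0.02447 = 172.0 K
Heat flows inward, so T_out = T_in + ΔT = -150 + 172.0 = 22.0 °C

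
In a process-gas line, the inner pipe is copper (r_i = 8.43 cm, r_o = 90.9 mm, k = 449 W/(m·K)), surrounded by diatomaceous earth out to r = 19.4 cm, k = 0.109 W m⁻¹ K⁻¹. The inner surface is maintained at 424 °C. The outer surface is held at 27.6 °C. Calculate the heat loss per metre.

Treat each layer as a resistance in series:
  R'_copper = ln(0.0909/0.0843)/(2πk) = 0.07538/(2π·449) = 2.672×10^-5 m·K/W
  R'_diatomaceous earth = ln(0.194/0.0909)/(2πk) = 0.7581/(2π·0.109) = 1.107 m·K/W
ΣR = 2.672×10^-5 + 1.107 = 1.107 m·K/W
Q' = ΔT/ΣR = (424 °C − 27.6 °C)/1.107 = 358 W/m

Q' = 358 W/m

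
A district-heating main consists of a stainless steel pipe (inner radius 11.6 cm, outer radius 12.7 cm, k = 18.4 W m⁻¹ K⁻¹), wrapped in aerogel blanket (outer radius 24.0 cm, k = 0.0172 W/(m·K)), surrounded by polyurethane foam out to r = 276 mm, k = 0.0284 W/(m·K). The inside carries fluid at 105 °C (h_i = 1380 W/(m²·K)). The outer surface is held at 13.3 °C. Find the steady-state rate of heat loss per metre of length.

Series thermal resistances, inner to outer:
  R'_conv,in = 1/(2πr h) = 1/(2π·0.116·1380) = 9.942×10^-4 m·K/W
  R'_stainless steel = ln(0.127/0.116)/(2πk) = 0.09060/(2π·18.4) = 7.836×10^-4 m·K/W
  R'_aerogel blanket = ln(0.240/0.127)/(2πk) = 0.6365/(2π·0.0172) = 5.889 m·K/W
  R'_polyurethane foam = ln(0.276/0.240)/(2πk) = 0.1398/(2π·0.0284) = 0.7832 m·K/W
ΣR = 9.942×10^-4 + 7.836×10^-4 + 5.889 + 0.7832 = 6.674 m·K/W
Q' = ΔT/ΣR = (105 °C − 13.3 °C)/6.674 = 13.7 W/m

Q' = 13.7 W/m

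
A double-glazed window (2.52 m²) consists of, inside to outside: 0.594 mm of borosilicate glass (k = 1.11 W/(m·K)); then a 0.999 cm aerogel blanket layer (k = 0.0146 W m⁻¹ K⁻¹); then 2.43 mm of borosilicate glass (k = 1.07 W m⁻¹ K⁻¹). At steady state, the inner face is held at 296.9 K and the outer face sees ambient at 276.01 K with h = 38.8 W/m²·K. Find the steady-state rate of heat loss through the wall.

Q = 73.9 W

Resistance network (inner→outer):
  R_borosilicate glass = L/(kA) = 5.94×10^-4/(1.11·2.52) = 2.124×10^-4 K/W
  R_aerogel blanket = L/(kA) = 0.00999/(0.0146·2.52) = 0.2715 K/W
  R_borosilicate glass = L/(kA) = 0.00243/(1.07·2.52) = 9.012×10^-4 K/W
  R_conv,out = 1/(hA) = 1/(38.8·2.52) = 0.01023 K/W
ΣR = 2.124×10^-4 + 0.2715 + 9.012×10^-4 + 0.01023 = 0.2828 K/W
Q = ΔT/ΣR = (296.9 K − 276.01 K)/0.2828 = 73.9 W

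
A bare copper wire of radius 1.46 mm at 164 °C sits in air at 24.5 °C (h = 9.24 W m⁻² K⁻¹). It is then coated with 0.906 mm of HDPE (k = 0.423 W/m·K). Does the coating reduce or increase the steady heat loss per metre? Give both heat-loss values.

increases: 11.8 → 18.7 W/m

Critical radius for a cylinder: r_cr = k/h = 0.0458 m = 4.58 cm.
Outer radius after coating: r₂ = 0.00146 + 9.06×10^-4 = 0.002366 m.
Since r₁ < r_cr and r₂ ≤ r_cr, the coating moves toward the maximum at r_cr — heat loss rises.
Bare: R = 1/(2πr₁h) = 11.80 m·K/W; Q = 139.5/11.80 = 11.8 W/m.
Coated: R = R_cond + R_conv = 7.462 m·K/W; Q = 139.5/7.462 = 18.7 W/m.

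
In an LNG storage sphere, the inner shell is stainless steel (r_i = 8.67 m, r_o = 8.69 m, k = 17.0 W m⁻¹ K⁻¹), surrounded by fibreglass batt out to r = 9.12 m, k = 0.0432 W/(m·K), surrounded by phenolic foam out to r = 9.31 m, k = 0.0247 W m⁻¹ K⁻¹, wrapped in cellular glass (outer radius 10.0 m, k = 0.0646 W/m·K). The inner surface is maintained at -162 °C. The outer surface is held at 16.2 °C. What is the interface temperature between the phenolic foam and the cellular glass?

T = -45.6 °C

Resistance network (inner→outer):
  R_stainless steel = (1/8.67 − 1/8.69)/(4πk) = 2.655×10^-4/(4π·17.0) = 1.243×10^-6 K/W
  R_fibreglass batt = (1/8.69 − 1/9.12)/(4πk) = 0.005426/(4π·0.0432) = 0.009994 K/W
  R_phenolic foam = (1/9.12 − 1/9.31)/(4πk) = 0.002238/(4π·0.0247) = 0.007209 K/W
  R_cellular glass = (1/9.31 − 1/10.0)/(4πk) = 0.007411/(4π·0.0646) = 0.009130 K/W
ΣR = 1.243×10^-6 + 0.009994 + 0.007209 + 0.009130 = 0.02633 K/W
Q = ΔT/ΣR = (-162 °C − 16.2 °C)/0.02633 = -6768 W
From the inner boundary to the phenolic foam/cellular glass interface, ΣR_partial = 0.01720 K/W.
T_interface = T_in − Q·ΣR_partial = -162 °C − (-6768)(0.01720) = -45.6 °C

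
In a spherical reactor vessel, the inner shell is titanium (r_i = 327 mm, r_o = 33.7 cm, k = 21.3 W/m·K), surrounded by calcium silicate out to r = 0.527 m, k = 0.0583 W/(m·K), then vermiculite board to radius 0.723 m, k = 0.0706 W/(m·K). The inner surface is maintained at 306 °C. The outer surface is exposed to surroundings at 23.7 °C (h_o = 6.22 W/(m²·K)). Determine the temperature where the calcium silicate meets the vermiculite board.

Resistance network (inner→outer):
  R_titanium = (1/0.327 − 1/0.337)/(4πk) = 0.09074/(4π·21.3) = 3.390×10^-4 K/W
  R_calcium silicate = (1/0.337 − 1/0.527)/(4πk) = 1.070/(4π·0.0583) = 1.460 K/W
  R_vermiculite board = (1/0.527 − 1/0.723)/(4πk) = 0.5144/(4π·0.0706) = 0.5798 K/W
  R_conv,out = 1/(4πr²h) = 1/(4π·0.723²·6.22) = 0.02448 K/W
ΣR = 3.390×10^-4 + 1.460 + 0.5798 + 0.02448 = 2.065 K/W
Q = ΔT/ΣR = (306 °C − 23.7 °C)/2.065 = 136.7 W
From the inner boundary to the calcium silicate/vermiculite board interface, ΣR_partial = 1.460 K/W.
T_interface = T_in − Q·ΣR_partial = 306 °C − (136.7)(1.460) = 106 °C

T = 106 °C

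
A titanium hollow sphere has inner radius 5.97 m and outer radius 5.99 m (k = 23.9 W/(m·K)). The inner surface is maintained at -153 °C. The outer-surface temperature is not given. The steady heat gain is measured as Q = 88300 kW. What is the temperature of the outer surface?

Series resistances:
  R_titanium = (1/5.97 − 1/5.99)/(4πk) = 5.593×10^-4/(4π·23.9) = 1.862×10^-6 K/W
ΣR = 1.862×10^-6 K/W
ΔT = Q·ΣR = 8.83×10^7 × 1.862×10^-6 = 164.4 K
Heat flows inward, so T_out = T_in + ΔT = -153 + 164.4 = 11.4 °C

T_out = 11.4 °C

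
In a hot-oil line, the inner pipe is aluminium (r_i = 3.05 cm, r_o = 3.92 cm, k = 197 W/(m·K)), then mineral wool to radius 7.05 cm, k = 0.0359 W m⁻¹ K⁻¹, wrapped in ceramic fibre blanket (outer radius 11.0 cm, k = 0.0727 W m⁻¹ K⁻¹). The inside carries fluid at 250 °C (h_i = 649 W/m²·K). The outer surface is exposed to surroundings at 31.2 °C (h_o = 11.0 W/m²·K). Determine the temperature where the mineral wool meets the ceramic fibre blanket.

T = 96.3 °C

Series thermal resistances, inner to outer:
  R'_conv,in = 1/(2πr h) = 1/(2π·0.0305·649) = 0.008040 m·K/W
  R'_aluminium = ln(0.0392/0.0305)/(2πk) = 0.2510/(2π·197) = 2.027×10^-4 m·K/W
  R'_mineral wool = ln(0.0705/0.0392)/(2πk) = 0.5869/(2π·0.0359) = 2.602 m·K/W
  R'_ceramic fibre blanket = ln(0.110/0.0705)/(2πk) = 0.4449/(2π·0.0727) = 0.9739 m·K/W
  R'_conv,out = 1/(2πr h) = 1/(2π·0.110·11.0) = 0.1315 m·K/W
ΣR = 0.008040 + 2.027×10^-4 + 2.602 + 0.9739 + 0.1315 = 3.716 m·K/W
Q' = ΔT/ΣR = (250 °C − 31.2 °C)/3.716 = 58.88 W/m
From the inner boundary to the mineral wool/ceramic fibre blanket interface, ΣR_partial = 2.610 m·K/W.
T_interface = T_in − Q'·ΣR_partial = 250 °C − (58.88)(2.610) = 96.3 °C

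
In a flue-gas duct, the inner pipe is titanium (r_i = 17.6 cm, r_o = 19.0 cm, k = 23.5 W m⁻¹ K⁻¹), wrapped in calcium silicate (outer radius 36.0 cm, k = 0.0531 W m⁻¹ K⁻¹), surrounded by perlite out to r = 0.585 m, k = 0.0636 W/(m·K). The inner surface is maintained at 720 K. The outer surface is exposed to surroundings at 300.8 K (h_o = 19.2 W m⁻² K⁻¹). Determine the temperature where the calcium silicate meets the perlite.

Resistance network (inner→outer):
  R'_titanium = ln(0.190/0.176)/(2πk) = 0.07654/(2π·23.5) = 5.184×10^-4 m·K/W
  R'_calcium silicate = ln(0.360/0.190)/(2πk) = 0.6391/(2π·0.0531) = 1.915 m·K/W
  R'_perlite = ln(0.585/0.360)/(2πk) = 0.4855/(2π·0.0636) = 1.215 m·K/W
  R'_conv,out = 1/(2πr h) = 1/(2π·0.585·19.2) = 0.01417 m·K/W
ΣR = 5.184×10^-4 + 1.915 + 1.215 + 0.01417 = 3.145 m·K/W
Q' = ΔT/ΣR = (720 K − 300.8 K)/3.145 = 133.3 W/m
From the inner boundary to the calcium silicate/perlite interface, ΣR_partial = 1.916 m·K/W.
T_interface = T_in − Q'·ΣR_partial = 720 K − (133.3)(1.916) = 465 K

T = 465 K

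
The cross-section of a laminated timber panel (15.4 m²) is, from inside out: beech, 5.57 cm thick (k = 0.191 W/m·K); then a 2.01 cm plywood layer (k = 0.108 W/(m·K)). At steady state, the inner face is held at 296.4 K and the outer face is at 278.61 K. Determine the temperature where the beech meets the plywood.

Series thermal resistances, inner to outer:
  R_beech = L/(kA) = 0.0557/(0.191·15.4) = 0.01894 K/W
  R_plywood = L/(kA) = 0.0201/(0.108·15.4) = 0.01209 K/W
ΣR = 0.01894 + 0.01209 = 0.03103 K/W
Q = ΔT/ΣR = (296.4 K − 278.61 K)/0.03103 = 573.3 W
From the inner boundary to the beech/plywood interface, ΣR_partial = 0.01894 K/W.
T_interface = T_in − Q·ΣR_partial = 296.4 K − (573.3)(0.01894) = 285.5 K

T = 285.5 K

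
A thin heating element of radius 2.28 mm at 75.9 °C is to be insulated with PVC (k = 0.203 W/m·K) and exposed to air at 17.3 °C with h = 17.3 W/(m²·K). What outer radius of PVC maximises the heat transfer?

For a cylinder, r_cr = k_ins/h = 0.203/17.3 = 0.0117 m = 1.17 cm

r_cr = 1.17 cm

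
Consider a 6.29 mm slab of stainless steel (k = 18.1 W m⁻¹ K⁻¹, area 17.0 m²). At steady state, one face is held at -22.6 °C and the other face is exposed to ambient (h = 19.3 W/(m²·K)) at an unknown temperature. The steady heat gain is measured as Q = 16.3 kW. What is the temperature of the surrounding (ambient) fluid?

T_out = 27.4 °C

Sum the resistances:
  R_stainless steel = L/(kA) = 0.00629/(18.1·17.0) = 2.044×10^-5 K/W
  R_conv,out = 1/(hA) = 1/(19.3·17.0) = 0.003048 K/W
ΣR = 0.003068 K/W
ΔT = Q·ΣR = 16300 × 0.003068 = 50.01 K
Heat flows inward, so T_out = T_in + ΔT = -22.6 + 50.01 = 27.4 °C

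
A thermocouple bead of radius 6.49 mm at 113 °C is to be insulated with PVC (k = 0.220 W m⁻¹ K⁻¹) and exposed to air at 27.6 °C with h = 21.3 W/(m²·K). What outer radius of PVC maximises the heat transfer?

r_cr = 2.07 cm

For a sphere, r_cr = 2k_ins/h = 2·0.220/21.3 = 0.0207 m = 2.07 cm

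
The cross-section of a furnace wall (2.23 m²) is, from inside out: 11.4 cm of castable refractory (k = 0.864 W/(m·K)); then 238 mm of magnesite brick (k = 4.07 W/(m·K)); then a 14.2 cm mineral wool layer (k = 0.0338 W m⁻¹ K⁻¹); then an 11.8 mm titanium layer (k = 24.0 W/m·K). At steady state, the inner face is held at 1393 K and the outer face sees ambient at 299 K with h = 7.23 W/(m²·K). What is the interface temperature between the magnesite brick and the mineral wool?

T = 1347 K

Series thermal resistances, inner to outer:
  R_castable refractory = L/(kA) = 0.114/(0.864·2.23) = 0.05917 K/W
  R_magnesite brick = L/(kA) = 0.238/(4.07·2.23) = 0.02622 K/W
  R_mineral wool = L/(kA) = 0.142/(0.0338·2.23) = 1.884 K/W
  R_titanium = L/(kA) = 0.0118/(24.0·2.23) = 2.205×10^-4 K/W
  R_conv,out = 1/(hA) = 1/(7.23·2.23) = 0.06202 K/W
ΣR = 0.05917 + 0.02622 + 1.884 + 2.205×10^-4 + 0.06202 = 2.032 K/W
Q = ΔT/ΣR = (1393 K − 299 K)/2.032 = 538.4 W
From the inner boundary to the magnesite brick/mineral wool interface, ΣR_partial = 0.08539 K/W.
T_interface = T_in − Q·ΣR_partial = 1393 K − (538.4)(0.08539) = 1347 K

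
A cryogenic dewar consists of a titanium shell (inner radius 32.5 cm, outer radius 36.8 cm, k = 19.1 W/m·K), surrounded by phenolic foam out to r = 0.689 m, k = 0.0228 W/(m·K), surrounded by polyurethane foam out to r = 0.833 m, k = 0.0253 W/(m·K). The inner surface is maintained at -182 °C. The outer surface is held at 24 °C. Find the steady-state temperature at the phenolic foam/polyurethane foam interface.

T = -7.2 °C

Resistance network (inner→outer):
  R_titanium = (1/0.325 − 1/0.368)/(4πk) = 0.3595/(4π·19.1) = 0.001498 K/W
  R_phenolic foam = (1/0.368 − 1/0.689)/(4πk) = 1.266/(4π·0.0228) = 4.419 K/W
  R_polyurethane foam = (1/0.689 − 1/0.833)/(4πk) = 0.2509/(4π·0.0253) = 0.7892 K/W
ΣR = 0.001498 + 4.419 + 0.7892 = 5.210 K/W
Q = ΔT/ΣR = (-182 °C − 24 °C)/5.210 = -39.54 W
From the inner boundary to the phenolic foam/polyurethane foam interface, ΣR_partial = 4.420 K/W.
T_interface = T_in − Q·ΣR_partial = -182 °C − (-39.54)(4.420) = -7.2 °C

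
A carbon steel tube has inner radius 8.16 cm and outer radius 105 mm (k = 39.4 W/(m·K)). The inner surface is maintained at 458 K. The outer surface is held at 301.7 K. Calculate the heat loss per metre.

Q' = 153 kW/m

Q' = 2πk·ΔT/ln(r₂/r₁) = 2π × 39.4 × 156.3 / ln(0.105/0.0816) = 1.53×10^5 W/m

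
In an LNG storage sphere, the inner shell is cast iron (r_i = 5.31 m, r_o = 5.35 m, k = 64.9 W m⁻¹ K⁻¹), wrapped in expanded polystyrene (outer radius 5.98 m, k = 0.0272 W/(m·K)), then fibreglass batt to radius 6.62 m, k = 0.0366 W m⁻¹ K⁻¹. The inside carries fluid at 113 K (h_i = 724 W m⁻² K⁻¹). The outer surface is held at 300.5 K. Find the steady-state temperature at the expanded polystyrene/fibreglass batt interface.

Resistance network (inner→outer):
  R_conv,in = 1/(4πr²h) = 1/(4π·5.31²·724) = 3.898×10^-6 K/W
  R_cast iron = (1/5.31 − 1/5.35)/(4πk) = 0.001408/(4π·64.9) = 1.726×10^-6 K/W
  R_expanded polystyrene = (1/5.35 − 1/5.98)/(4πk) = 0.01969/(4π·0.0272) = 0.05761 K/W
  R_fibreglass batt = (1/5.98 − 1/6.62)/(4πk) = 0.01617/(4π·0.0366) = 0.03515 K/W
ΣR = 3.898×10^-6 + 1.726×10^-6 + 0.05761 + 0.03515 = 0.09277 K/W
Q = ΔT/ΣR = (113 K − 300.5 K)/0.09277 = -2021 W
From the inner boundary to the expanded polystyrene/fibreglass batt interface, ΣR_partial = 0.05762 K/W.
T_interface = T_in − Q·ΣR_partial = 113 K − (-2021)(0.05762) = 229.5 K

T = 229.5 K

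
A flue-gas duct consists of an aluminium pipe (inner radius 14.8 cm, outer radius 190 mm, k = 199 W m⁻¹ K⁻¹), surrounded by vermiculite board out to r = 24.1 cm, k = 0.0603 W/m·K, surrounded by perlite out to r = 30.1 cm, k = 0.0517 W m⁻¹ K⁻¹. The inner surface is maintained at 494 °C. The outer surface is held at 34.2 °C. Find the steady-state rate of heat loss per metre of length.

Resistance network (inner→outer):
  R'_aluminium = ln(0.190/0.148)/(2πk) = 0.2498/(2π·199) = 1.998×10^-4 m·K/W
  R'_vermiculite board = ln(0.241/0.190)/(2πk) = 0.2378/(2π·0.0603) = 0.6276 m·K/W
  R'_perlite = ln(0.301/0.241)/(2πk) = 0.2223/(2π·0.0517) = 0.6844 m·K/W
ΣR = 1.998×10^-4 + 0.6276 + 0.6844 = 1.312 m·K/W
Q' = ΔT/ΣR = (494 °C − 34.2 °C)/1.312 = 350 W/m

Q' = 350 W/m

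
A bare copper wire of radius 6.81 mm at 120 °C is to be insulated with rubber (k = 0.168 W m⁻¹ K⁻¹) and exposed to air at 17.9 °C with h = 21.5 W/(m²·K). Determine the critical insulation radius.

r_cr = 0.781 cm

For a cylinder, r_cr = k_ins/h = 0.168/21.5 = 0.00781 m = 0.781 cm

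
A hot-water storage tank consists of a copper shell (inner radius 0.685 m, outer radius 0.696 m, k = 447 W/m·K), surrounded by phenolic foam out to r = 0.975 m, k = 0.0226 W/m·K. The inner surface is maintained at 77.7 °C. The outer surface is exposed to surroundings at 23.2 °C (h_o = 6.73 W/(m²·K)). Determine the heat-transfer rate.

Q = 37.3 W

Resistance network (inner→outer):
  R_copper = (1/0.685 − 1/0.696)/(4πk) = 0.02307/(4π·447) = 4.107×10^-6 K/W
  R_phenolic foam = (1/0.696 − 1/0.975)/(4πk) = 0.4111/(4π·0.0226) = 1.448 K/W
  R_conv,out = 1/(4πr²h) = 1/(4π·0.975²·6.73) = 0.01244 K/W
ΣR = 4.107×10^-6 + 1.448 + 0.01244 = 1.460 K/W
Q = ΔT/ΣR = (77.7 °C − 23.2 °C)/1.460 = 37.3 W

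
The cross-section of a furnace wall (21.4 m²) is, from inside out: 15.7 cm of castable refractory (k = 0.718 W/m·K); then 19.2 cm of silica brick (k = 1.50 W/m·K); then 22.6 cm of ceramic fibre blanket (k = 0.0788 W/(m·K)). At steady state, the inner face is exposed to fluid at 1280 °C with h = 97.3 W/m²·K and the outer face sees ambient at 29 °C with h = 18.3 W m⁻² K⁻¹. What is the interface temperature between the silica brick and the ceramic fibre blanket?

T = 1144 °C

Series thermal resistances, inner to outer:
  R_conv,in = 1/(hA) = 1/(97.3·21.4) = 4.803×10^-4 K/W
  R_castable refractory = L/(kA) = 0.157/(0.718·21.4) = 0.01022 K/W
  R_silica brick = L/(kA) = 0.192/(1.50·21.4) = 0.005981 K/W
  R_ceramic fibre blanket = L/(kA) = 0.226/(0.0788·21.4) = 0.1340 K/W
  R_conv,out = 1/(hA) = 1/(18.3·21.4) = 0.002553 K/W
ΣR = 4.803×10^-4 + 0.01022 + 0.005981 + 0.1340 + 0.002553 = 0.1532 K/W
Q = ΔT/ΣR = (1280 °C − 29 °C)/0.1532 = 8166 W
From the inner boundary to the silica brick/ceramic fibre blanket interface, ΣR_partial = 0.01668 K/W.
T_interface = T_in − Q·ΣR_partial = 1280 °C − (8166)(0.01668) = 1144 °C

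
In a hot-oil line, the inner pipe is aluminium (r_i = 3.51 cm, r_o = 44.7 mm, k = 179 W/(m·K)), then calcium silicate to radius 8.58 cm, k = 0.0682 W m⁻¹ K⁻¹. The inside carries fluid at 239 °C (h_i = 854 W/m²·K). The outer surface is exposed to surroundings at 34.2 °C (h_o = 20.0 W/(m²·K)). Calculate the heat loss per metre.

Series thermal resistances, inner to outer:
  R'_conv,in = 1/(2πr h) = 1/(2π·0.0351·854) = 0.005310 m·K/W
  R'_aluminium = ln(0.0447/0.0351)/(2πk) = 0.2418/(2π·179) = 2.150×10^-4 m·K/W
  R'_calcium silicate = ln(0.0858/0.0447)/(2πk) = 0.6520/(2π·0.0682) = 1.522 m·K/W
  R'_conv,out = 1/(2πr h) = 1/(2π·0.0858·20.0) = 0.09275 m·K/W
ΣR = 0.005310 + 2.150×10^-4 + 1.522 + 0.09275 = 1.620 m·K/W
Q' = ΔT/ΣR = (239 °C − 34.2 °C)/1.620 = 126 W/m

Q' = 126 W/m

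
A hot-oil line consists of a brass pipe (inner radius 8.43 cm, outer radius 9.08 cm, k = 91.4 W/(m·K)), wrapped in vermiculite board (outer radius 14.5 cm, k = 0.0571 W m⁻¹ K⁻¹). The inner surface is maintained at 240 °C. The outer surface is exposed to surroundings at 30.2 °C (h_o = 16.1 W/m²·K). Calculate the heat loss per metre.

Q' = 153 W/m

Series thermal resistances, inner to outer:
  R'_brass = ln(0.0908/0.0843)/(2πk) = 0.07428/(2π·91.4) = 1.293×10^-4 m·K/W
  R'_vermiculite board = ln(0.145/0.0908)/(2πk) = 0.4681/(2π·0.0571) = 1.305 m·K/W
  R'_conv,out = 1/(2πr h) = 1/(2π·0.145·16.1) = 0.06818 m·K/W
ΣR = 1.293×10^-4 + 1.305 + 0.06818 = 1.373 m·K/W
Q' = ΔT/ΣR = (240 °C − 30.2 °C)/1.373 = 153 W/m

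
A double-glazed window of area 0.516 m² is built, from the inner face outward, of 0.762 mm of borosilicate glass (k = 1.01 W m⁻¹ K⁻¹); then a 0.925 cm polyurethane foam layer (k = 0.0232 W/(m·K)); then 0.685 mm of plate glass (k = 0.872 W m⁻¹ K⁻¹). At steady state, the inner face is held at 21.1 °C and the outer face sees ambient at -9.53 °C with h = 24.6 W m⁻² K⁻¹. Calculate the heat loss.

Resistance network (inner→outer):
  R_borosilicate glass = L/(kA) = 7.62×10^-4/(1.01·0.516) = 0.001462 K/W
  R_polyurethane foam = L/(kA) = 0.00925/(0.0232·0.516) = 0.7727 K/W
  R_plate glass = L/(kA) = 6.85×10^-4/(0.872·0.516) = 0.001522 K/W
  R_conv,out = 1/(hA) = 1/(24.6·0.516) = 0.07878 K/W
ΣR = 0.001462 + 0.7727 + 0.001522 + 0.07878 = 0.8545 K/W
Q = ΔT/ΣR = (21.1 °C − -9.53 °C)/0.8545 = 35.8 W

Q = 35.8 W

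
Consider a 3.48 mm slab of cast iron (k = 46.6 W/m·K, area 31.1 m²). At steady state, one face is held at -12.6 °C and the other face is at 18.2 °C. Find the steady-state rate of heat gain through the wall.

Q = 12800 kW

Q = kA·ΔT/L = 46.6 × 31.1 × |-12.6 °C − 18.2 °C| / 0.00348 = 1.28×10^7 W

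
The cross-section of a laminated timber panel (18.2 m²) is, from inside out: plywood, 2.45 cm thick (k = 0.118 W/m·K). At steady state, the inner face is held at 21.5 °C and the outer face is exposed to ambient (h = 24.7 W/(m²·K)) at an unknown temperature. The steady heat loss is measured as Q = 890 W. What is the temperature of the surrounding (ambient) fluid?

T_out = 9.37 °C

Sum the resistances:
  R_plywood = L/(kA) = 0.0245/(0.118·18.2) = 0.01141 K/W
  R_conv,out = 1/(hA) = 1/(24.7·18.2) = 0.002224 K/W
ΣR = 0.01363 K/W
ΔT = Q·ΣR = 890 × 0.01363 = 12.13 K
Heat flows outward, so T_out = T_in − ΔT = 21.5 − 12.13 = 9.37 °C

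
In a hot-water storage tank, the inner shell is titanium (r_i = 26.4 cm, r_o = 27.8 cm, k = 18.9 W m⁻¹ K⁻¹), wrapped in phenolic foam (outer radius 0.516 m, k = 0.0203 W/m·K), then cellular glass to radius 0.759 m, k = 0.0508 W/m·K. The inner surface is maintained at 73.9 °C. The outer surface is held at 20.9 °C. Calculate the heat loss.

Q = 7.09 W

Treat each layer as a resistance in series:
  R_titanium = (1/0.264 − 1/0.278)/(4πk) = 0.1908/(4π·18.9) = 8.032×10^-4 K/W
  R_phenolic foam = (1/0.278 − 1/0.516)/(4πk) = 1.659/(4π·0.0203) = 6.504 K/W
  R_cellular glass = (1/0.516 − 1/0.759)/(4πk) = 0.6205/(4π·0.0508) = 0.9719 K/W
ΣR = 8.032×10^-4 + 6.504 + 0.9719 = 7.477 K/W
Q = ΔT/ΣR = (73.9 °C − 20.9 °C)/7.477 = 7.09 W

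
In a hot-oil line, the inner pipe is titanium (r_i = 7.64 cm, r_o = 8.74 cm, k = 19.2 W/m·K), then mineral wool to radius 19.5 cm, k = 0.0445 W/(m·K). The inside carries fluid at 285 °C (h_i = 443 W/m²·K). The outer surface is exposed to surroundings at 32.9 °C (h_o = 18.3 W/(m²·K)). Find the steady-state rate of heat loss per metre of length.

Q' = 86.3 W/m

Series thermal resistances, inner to outer:
  R'_conv,in = 1/(2πr h) = 1/(2π·0.0764·443) = 0.004702 m·K/W
  R'_titanium = ln(0.0874/0.0764)/(2πk) = 0.1345/(2π·19.2) = 0.001115 m·K/W
  R'_mineral wool = ln(0.195/0.0874)/(2πk) = 0.8025/(2π·0.0445) = 2.870 m·K/W
  R'_conv,out = 1/(2πr h) = 1/(2π·0.195·18.3) = 0.04460 m·K/W
ΣR = 0.004702 + 0.001115 + 2.870 + 0.04460 = 2.920 m·K/W
Q' = ΔT/ΣR = (285 °C − 32.9 °C)/2.920 = 86.3 W/m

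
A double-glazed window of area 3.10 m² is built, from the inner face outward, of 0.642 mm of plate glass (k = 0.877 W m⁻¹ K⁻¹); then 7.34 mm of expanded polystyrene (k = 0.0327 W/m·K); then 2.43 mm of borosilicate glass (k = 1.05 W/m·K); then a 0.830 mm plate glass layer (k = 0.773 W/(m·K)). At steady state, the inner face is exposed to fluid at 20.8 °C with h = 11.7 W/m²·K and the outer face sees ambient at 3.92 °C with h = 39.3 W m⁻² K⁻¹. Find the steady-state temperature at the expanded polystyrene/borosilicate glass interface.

T = 5.35 °C

Series thermal resistances, inner to outer:
  R_conv,in = 1/(hA) = 1/(11.7·3.10) = 0.02757 K/W
  R_plate glass = L/(kA) = 6.42×10^-4/(0.877·3.10) = 2.361×10^-4 K/W
  R_expanded polystyrene = L/(kA) = 0.00734/(0.0327·3.10) = 0.07241 K/W
  R_borosilicate glass = L/(kA) = 0.00243/(1.05·3.10) = 7.465×10^-4 K/W
  R_plate glass = L/(kA) = 8.30×10^-4/(0.773·3.10) = 3.464×10^-4 K/W
  R_conv,out = 1/(hA) = 1/(39.3·3.10) = 0.008208 K/W
ΣR = 0.02757 + 2.361×10^-4 + 0.07241 + 7.465×10^-4 + 3.464×10^-4 + 0.008208 = 0.1095 K/W
Q = ΔT/ΣR = (20.8 °C − 3.92 °C)/0.1095 = 154.2 W
From the inner boundary to the expanded polystyrene/borosilicate glass interface, ΣR_partial = 0.1002 K/W.
T_interface = T_in − Q·ΣR_partial = 20.8 °C − (154.2)(0.1002) = 5.35 °C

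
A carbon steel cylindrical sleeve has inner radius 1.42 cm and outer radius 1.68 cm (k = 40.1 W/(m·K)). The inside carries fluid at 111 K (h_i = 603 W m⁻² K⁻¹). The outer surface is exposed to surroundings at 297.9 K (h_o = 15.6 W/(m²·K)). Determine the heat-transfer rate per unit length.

Treat each layer as a resistance in series:
  R'_conv,in = 1/(2πr h) = 1/(2π·0.0142·603) = 0.01859 m·K/W
  R'_carbon steel = ln(0.0168/0.0142)/(2πk) = 0.1681/(2π·40.1) = 6.673×10^-4 m·K/W
  R'_conv,out = 1/(2πr h) = 1/(2π·0.0168·15.6) = 0.6073 m·K/W
ΣR = 0.01859 + 6.673×10^-4 + 0.6073 = 0.6266 m·K/W
Q' = ΔT/ΣR = (111 K − 297.9 K)/0.6266 = -298 W/m
(Negative Q' ⇒ heat flows inward; heat gain = 298 W/m.)

Q' = 298 W/m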